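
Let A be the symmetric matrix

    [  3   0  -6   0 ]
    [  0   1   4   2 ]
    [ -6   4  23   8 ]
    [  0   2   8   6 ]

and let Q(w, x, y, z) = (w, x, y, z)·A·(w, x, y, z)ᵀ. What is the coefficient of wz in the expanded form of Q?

The coefficient of wz is A[1,4] + A[4,1] = 2·0 = 0.

0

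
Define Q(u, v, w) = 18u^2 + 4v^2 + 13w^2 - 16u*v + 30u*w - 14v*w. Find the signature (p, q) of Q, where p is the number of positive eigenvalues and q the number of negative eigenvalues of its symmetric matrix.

The symmetric matrix is A = [[18, -8, 15], [-8, 4, -7], [15, -7, 13]].
Applying the same elementary operations to the rows and columns of A produces a congruent diagonal matrix with entries 18, 4/9, 1/4.
That gives 3 positive pivots.

(3, 0)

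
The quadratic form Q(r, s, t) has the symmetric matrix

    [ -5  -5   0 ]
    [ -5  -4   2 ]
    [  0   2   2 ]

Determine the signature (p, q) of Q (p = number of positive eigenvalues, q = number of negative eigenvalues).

An LDLᵀ factorisation of A has diagonal entries -5, 1, -2.
That gives 1 positive, 2 negative pivots.

(1, 2)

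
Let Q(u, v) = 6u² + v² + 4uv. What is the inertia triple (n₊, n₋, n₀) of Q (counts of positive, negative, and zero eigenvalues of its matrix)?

The associated matrix is A = [[6, 2], [2, 1]].
An LDLᵀ factorisation of A has diagonal entries 6, 1/3.
That gives 2 positive pivots.

(2, 0, 0)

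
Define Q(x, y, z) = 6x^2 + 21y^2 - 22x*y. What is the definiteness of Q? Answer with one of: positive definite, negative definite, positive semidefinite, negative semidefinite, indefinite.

The associated matrix is A = [[6, -11, 0], [-11, 21, 0], [0, 0, 0]].
Symmetric row and column elimination reduces A to a congruent diagonal form with pivots 6, 5/6, 0.
Counting signs: 2 positive, 1 zero.
Hence Q is positive semidefinite.

positive semidefinite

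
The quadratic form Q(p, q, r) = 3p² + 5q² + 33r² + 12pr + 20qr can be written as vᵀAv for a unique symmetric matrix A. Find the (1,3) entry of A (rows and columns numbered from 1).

6

The coefficient of p·r in Q is 12. For a symmetric A this equals A[1,3] + A[3,1] = 2·A[1,3].
So A[1,3] = 12/2 = 6.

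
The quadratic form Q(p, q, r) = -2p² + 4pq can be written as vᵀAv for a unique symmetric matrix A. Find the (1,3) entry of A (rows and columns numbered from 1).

The coefficient of p·r in Q is 0. For a symmetric A this equals A[1,3] + A[3,1] = 2·A[1,3].
So A[1,3] = 0/2 = 0.

0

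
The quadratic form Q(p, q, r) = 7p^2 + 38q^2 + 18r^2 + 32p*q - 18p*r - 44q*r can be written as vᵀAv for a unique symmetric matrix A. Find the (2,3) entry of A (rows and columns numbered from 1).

-22

The coefficient of q·r in Q is -44. For a symmetric A this equals A[2,3] + A[3,2] = 2·A[2,3].
So A[2,3] = -44/2 = -22.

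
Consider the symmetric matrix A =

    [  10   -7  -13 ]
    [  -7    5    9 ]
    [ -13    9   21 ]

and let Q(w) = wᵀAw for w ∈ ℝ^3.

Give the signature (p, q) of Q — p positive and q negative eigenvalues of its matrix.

Symmetric row and column elimination reduces A to a congruent diagonal form with pivots 10, 1/10, 4.
That gives 3 positive pivots.

(3, 0)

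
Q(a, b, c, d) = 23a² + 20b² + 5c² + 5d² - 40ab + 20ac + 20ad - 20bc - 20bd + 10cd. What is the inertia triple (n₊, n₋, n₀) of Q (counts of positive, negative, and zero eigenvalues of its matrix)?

The symmetric matrix is A = [[23, -20, 10, 10], [-20, 20, -10, -10], [10, -10, 5, 5], [10, -10, 5, 5]].
Applying the same elementary operations to the rows and columns of A produces a congruent diagonal matrix with entries 23, 60/23, 0, 0.
Counting signs: 2 positive, 2 zero.

(2, 0, 2)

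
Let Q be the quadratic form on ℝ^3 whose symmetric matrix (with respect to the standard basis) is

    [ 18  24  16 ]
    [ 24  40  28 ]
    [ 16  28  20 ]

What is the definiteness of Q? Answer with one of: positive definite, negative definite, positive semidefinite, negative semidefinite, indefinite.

Row-reducing A symmetrically gives the diagonal entries 18, 8, 2/9.
So there are 3 positive pivots.
Hence Q is positive definite.

positive definite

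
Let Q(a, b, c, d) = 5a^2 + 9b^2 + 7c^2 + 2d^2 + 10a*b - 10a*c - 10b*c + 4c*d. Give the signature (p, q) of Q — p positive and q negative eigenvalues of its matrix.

Write A = [[5, 5, -5, 0], [5, 9, -5, 0], [-5, -5, 7, 2], [0, 0, 2, 2]].
Congruent diagonalization of A (simultaneous row and column reduction) yields pivots 5, 4, 2, 0.
So there are 3 positive, 1 zero pivots.

(3, 0)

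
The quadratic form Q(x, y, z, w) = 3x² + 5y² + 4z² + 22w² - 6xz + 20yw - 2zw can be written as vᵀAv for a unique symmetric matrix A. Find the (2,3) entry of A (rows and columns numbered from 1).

The coefficient of y·z in Q is 0. For a symmetric A this equals A[2,3] + A[3,2] = 2·A[2,3].
So A[2,3] = 0/2 = 0.

0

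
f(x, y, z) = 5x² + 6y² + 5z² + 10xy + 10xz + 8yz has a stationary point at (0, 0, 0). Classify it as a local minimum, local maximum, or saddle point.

The Hessian at the origin is H = [[10, 10, 10], [10, 12, 8], [10, 8, 10]].
Symmetric row and column elimination reduces H to a congruent diagonal form with pivots 10, 2, -2.
That gives 2 positive, 1 negative pivots.
H is indefinite, so the origin is a saddle point.

saddle point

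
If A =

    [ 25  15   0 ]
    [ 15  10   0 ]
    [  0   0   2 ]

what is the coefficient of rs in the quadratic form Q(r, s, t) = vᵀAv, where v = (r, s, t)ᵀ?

30

The coefficient of rs is A[1,2] + A[2,1] = 2·15 = 30.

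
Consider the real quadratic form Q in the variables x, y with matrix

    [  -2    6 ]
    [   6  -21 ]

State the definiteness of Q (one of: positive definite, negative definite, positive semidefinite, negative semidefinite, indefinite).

Congruent diagonalization of A (simultaneous row and column reduction) yields pivots -2, -3.
So there are 2 negative pivots.
Hence Q is negative definite.

negative definite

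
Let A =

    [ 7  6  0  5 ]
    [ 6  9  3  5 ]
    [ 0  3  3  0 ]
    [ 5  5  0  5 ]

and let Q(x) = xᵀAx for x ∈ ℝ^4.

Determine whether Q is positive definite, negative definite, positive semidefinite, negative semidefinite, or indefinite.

positive definite

Symmetric row and column elimination reduces A to a congruent diagonal form with pivots 7, 27/7, 2/3, 5/6.
That gives 4 positive pivots.
Hence Q is positive definite.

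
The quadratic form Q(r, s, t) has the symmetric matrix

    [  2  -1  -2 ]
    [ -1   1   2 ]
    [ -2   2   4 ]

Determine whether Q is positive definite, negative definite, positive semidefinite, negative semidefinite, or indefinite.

Congruent diagonalization of A (simultaneous row and column reduction) yields pivots 2, 1/2, 0.
That gives 2 positive, 1 zero pivots.
Hence Q is positive semidefinite.

positive semidefinite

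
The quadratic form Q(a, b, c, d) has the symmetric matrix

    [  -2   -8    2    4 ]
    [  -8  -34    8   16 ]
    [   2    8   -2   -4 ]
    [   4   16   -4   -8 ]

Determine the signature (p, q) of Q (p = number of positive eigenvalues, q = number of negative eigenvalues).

(0, 2)

Applying the same elementary operations to the rows and columns of A produces a congruent diagonal matrix with entries -2, -2, 0, 0.
So there are 2 negative, 2 zero pivots.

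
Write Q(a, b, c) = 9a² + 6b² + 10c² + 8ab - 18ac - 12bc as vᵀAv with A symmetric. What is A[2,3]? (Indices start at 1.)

-6

The coefficient of b·c in Q is -12. For a symmetric A this equals A[2,3] + A[3,2] = 2·A[2,3].
So A[2,3] = -12/2 = -6.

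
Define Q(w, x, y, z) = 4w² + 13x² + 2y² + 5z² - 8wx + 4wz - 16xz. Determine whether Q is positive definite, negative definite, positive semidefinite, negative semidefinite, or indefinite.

Write A = [[4, -4, 0, 2], [-4, 13, 0, -8], [0, 0, 2, 0], [2, -8, 0, 5]].
Congruent diagonalization of A (simultaneous row and column reduction) yields pivots 4, 9, 2, 0.
So there are 3 positive, 1 zero pivots.
Hence Q is positive semidefinite.

positive semidefinite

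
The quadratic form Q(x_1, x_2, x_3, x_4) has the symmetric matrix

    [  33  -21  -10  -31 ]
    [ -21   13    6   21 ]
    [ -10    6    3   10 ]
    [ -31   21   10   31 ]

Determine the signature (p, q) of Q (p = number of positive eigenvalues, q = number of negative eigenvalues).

Row-reducing A symmetrically gives the diagonal entries 33, -4/11, 1/3, 5.
So there are 3 positive, 1 negative pivots.

(3, 1)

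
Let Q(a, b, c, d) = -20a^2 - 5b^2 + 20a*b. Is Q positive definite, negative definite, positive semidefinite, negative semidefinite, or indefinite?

The symmetric matrix is A = [[-20, 10, 0, 0], [10, -5, 0, 0], [0, 0, 0, 0], [0, 0, 0, 0]].
Congruent diagonalization of A (simultaneous row and column reduction) yields pivots -20, 0, 0, 0.
That gives 1 negative, 3 zero pivots.
Hence Q is negative semidefinite.

negative semidefinite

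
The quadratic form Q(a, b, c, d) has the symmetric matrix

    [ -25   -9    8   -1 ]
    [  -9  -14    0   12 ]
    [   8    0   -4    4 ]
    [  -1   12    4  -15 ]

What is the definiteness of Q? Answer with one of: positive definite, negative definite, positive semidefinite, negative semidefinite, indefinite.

negative definite

Row-reducing A symmetrically gives the diagonal entries -25, -269/25, -180/269, -5/9.
That gives 4 negative pivots.
Hence Q is negative definite.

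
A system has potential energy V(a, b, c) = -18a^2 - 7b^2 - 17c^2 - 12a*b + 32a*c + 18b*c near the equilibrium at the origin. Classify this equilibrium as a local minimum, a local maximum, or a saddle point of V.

local maximum

The Hessian at the origin is H = [[-36, -12, 32], [-12, -14, 18], [32, 18, -34]].
Symmetric row and column elimination reduces H to a congruent diagonal form with pivots -36, -10, -8/45.
So there are 3 negative pivots.
H is negative definite, so the origin is a strict local maximum.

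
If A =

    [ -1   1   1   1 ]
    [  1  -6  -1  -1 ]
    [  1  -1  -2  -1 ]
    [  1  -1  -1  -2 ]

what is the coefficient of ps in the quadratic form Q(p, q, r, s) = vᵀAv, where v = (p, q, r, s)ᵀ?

The coefficient of ps is A[1,4] + A[4,1] = 2·1 = 2.

2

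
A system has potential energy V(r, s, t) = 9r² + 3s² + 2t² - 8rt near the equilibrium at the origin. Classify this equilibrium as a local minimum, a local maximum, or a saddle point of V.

local minimum

The Hessian at the origin is H = [[18, 0, -8], [0, 6, 0], [-8, 0, 4]].
Applying the same elementary operations to the rows and columns of H produces a congruent diagonal matrix with entries 18, 6, 4/9.
That gives 3 positive pivots.
H is positive definite, so the origin is a strict local minimum.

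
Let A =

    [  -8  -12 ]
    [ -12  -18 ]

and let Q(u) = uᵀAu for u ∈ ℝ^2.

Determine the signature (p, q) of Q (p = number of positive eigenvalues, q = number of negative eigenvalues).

(0, 1)

Applying the same elementary operations to the rows and columns of A produces a congruent diagonal matrix with entries -8, 0.
That gives 1 negative, 1 zero pivots.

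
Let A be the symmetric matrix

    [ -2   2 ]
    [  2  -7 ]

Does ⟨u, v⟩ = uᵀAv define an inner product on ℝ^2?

For the 2×2 matrix [[-2, 2], [2, -7]]: det = -2·-7 − (2)² = 10, trace = -9.
det > 0 so both eigenvalues share the sign of the trace; trace = -9 < 0 ⇒ both negative.
⟨·,·⟩ is an inner product exactly when A is positive definite.

no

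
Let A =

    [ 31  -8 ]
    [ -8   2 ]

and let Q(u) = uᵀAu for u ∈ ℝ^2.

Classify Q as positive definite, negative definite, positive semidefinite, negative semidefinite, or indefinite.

For the 2×2 matrix [[31, -8], [-8, 2]]: det = 31·2 − (-8)² = -2, trace = 33.
det < 0 so the eigenvalues have opposite signs; the form is indefinite.

indefinite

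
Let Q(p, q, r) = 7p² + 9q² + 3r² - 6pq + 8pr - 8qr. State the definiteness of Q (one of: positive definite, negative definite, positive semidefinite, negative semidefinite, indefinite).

positive definite

The symmetric matrix of Q is A = [[7, -3, 4], [-3, 9, -4], [4, -4, 3]].
Leading principal minors: Δ_1 = 7, Δ_2 = 54, Δ_3 = 2.
All leading principal minors are positive, so by Sylvester's criterion Q is positive definite.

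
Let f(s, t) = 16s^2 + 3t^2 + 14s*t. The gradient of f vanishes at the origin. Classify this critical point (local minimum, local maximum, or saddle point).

The Hessian at the origin is H = [[32, 14], [14, 6]].
det H = 32·6 − (14)² = -4 < 0, so H is indefinite.
Therefore the origin is a saddle point.

saddle point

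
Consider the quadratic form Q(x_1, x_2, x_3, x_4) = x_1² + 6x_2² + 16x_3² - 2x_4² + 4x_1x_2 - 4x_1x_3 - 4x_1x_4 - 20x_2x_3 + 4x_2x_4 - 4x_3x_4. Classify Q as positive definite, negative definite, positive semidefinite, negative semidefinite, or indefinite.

The associated matrix is A = [[1, 2, -2, -2], [2, 6, -10, 2], [-2, -10, 16, -2], [-2, 2, -2, -2]].
Applying the same elementary operations to the rows and columns of A produces a congruent diagonal matrix with entries 1, 2, -6, 0.
That gives 2 positive, 1 negative, 1 zero pivots.
Hence Q is indefinite.

indefinite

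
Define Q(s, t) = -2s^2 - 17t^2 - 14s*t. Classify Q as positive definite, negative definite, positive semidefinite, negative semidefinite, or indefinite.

indefinite

The symmetric matrix of Q is [[-2, -7], [-7, -17]].
For the 2×2 matrix [[-2, -7], [-7, -17]]: det = -2·-17 − (-7)² = -15, trace = -19.
det < 0 so the eigenvalues have opposite signs; the form is indefinite.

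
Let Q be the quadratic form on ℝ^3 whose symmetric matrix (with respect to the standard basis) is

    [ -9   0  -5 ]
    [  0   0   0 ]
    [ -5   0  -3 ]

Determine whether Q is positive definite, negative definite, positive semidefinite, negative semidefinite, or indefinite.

negative semidefinite

Symmetric row and column elimination reduces A to a congruent diagonal form with pivots -9, 0, -2/9.
Counting signs: 2 negative, 1 zero.
Hence Q is negative semidefinite.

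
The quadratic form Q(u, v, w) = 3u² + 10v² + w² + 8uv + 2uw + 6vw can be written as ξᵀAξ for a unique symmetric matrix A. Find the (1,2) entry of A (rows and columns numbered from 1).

4

The coefficient of u·v in Q is 8. For a symmetric A this equals A[1,2] + A[2,1] = 2·A[1,2].
So A[1,2] = 8/2 = 4.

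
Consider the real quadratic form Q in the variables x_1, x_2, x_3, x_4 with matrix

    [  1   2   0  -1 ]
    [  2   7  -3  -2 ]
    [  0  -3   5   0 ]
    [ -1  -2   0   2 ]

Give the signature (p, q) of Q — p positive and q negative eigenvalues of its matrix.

Congruent diagonalization of A (simultaneous row and column reduction) yields pivots 1, 3, 2, 1.
Counting signs: 4 positive.

(4, 0)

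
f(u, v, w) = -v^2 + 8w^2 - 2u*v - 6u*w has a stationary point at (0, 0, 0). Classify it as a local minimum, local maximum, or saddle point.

The Hessian at the origin is H = [[0, -2, -6], [-2, -2, 0], [-6, 0, 16]].
H is indefinite, so the origin is a saddle point.

saddle point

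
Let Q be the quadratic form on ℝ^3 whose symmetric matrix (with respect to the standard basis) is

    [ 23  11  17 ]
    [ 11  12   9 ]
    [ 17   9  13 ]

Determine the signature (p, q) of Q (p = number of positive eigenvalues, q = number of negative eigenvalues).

(3, 0)

Symmetric row and column elimination reduces A to a congruent diagonal form with pivots 23, 155/23, 10/31.
That gives 3 positive pivots.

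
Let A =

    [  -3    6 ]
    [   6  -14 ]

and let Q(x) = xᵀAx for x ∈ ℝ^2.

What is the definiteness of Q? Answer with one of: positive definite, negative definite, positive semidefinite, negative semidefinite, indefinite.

negative definite

Leading principal minors: Δ_1 = -3, Δ_2 = 6.
The signs alternate starting with Δ_1 < 0, so by Sylvester's criterion Q is negative definite.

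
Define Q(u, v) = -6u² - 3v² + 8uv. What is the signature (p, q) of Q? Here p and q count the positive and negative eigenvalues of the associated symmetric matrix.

The associated matrix is A = [[-6, 4], [4, -3]].
Row-reducing A symmetrically gives the diagonal entries -6, -1/3.
That gives 2 negative pivots.

(0, 2)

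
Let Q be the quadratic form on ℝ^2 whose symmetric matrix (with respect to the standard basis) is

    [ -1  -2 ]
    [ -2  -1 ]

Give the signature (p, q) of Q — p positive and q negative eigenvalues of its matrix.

Row-reducing A symmetrically gives the diagonal entries -1, 3.
Counting signs: 1 positive, 1 negative.

(1, 1)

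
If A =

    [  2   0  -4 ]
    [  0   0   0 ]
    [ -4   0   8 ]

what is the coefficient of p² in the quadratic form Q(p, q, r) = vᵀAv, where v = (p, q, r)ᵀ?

The coefficient of p² is the diagonal entry A[1,1] = 2.

2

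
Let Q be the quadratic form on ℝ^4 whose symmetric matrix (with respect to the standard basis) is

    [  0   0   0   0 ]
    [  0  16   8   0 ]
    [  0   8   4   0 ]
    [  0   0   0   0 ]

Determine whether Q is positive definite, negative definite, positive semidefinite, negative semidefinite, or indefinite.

Applying the same elementary operations to the rows and columns of A produces a congruent diagonal matrix with entries 0, 16, 0, 0.
That gives 1 positive, 3 zero pivots.
Hence Q is positive semidefinite.

positive semidefinite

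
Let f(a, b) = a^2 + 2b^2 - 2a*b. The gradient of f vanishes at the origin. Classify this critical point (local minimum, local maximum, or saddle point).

local minimum

The Hessian at the origin is H = [[2, -2], [-2, 4]].
det H = 2·4 − (-2)² = 4 > 0 and H[1,1] = 2 > 0, so H is positive definite.
Therefore the origin is a local minimum.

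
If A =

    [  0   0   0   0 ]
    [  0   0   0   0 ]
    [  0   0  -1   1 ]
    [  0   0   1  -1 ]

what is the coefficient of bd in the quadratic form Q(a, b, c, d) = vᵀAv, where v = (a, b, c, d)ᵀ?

The coefficient of bd is A[2,4] + A[4,2] = 2·0 = 0.

0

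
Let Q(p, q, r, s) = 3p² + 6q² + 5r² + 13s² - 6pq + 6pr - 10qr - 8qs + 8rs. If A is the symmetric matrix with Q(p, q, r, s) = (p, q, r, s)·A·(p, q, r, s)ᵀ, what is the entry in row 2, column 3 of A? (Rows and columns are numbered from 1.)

-5

The coefficient of q·r in Q is -10. For a symmetric A this equals A[2,3] + A[3,2] = 2·A[2,3].
So A[2,3] = -10/2 = -5.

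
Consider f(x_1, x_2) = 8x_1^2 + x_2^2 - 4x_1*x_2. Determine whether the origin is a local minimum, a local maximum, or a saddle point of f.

local minimum

The Hessian at the origin is H = [[16, -4], [-4, 2]].
det H = 16·2 − (-4)² = 16 > 0 and H[1,1] = 16 > 0, so H is positive definite.
Therefore the origin is a local minimum.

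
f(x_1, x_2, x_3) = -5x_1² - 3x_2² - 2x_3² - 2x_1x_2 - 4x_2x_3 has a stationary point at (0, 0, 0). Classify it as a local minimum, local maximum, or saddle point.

local maximum

The Hessian at the origin is H = [[-10, -2, 0], [-2, -6, -4], [0, -4, -4]].
Applying the same elementary operations to the rows and columns of H produces a congruent diagonal matrix with entries -10, -28/5, -8/7.
Counting signs: 3 negative.
H is negative definite, so the origin is a strict local maximum.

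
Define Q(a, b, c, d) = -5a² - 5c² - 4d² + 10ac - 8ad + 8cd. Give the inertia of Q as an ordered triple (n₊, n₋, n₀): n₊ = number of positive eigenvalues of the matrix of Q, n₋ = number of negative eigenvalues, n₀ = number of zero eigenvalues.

Write A = [[-5, 0, 5, -4], [0, 0, 0, 0], [5, 0, -5, 4], [-4, 0, 4, -4]].
Symmetric row and column elimination reduces A to a congruent diagonal form with pivots -5, 0, 0, -4/5.
Counting signs: 2 negative, 2 zero.

(0, 2, 2)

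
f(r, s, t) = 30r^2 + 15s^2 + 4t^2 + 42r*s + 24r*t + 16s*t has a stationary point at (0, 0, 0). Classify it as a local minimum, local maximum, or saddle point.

saddle point

The Hessian at the origin is H = [[60, 42, 24], [42, 30, 16], [24, 16, 8]].
Congruent diagonalization of H (simultaneous row and column reduction) yields pivots 60, 3/5, -8/3.
So there are 2 positive, 1 negative pivots.
H is indefinite, so the origin is a saddle point.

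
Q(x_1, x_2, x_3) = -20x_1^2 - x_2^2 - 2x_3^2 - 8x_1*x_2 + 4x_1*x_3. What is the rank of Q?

3

Write A = [[-20, -4, 2], [-4, -1, 0], [2, 0, -2]].
Applying the same elementary operations to the rows and columns of A produces a congruent diagonal matrix with entries -20, -1/5, -1.
That gives 3 negative pivots.
The rank is the number of nonzero pivots: 3.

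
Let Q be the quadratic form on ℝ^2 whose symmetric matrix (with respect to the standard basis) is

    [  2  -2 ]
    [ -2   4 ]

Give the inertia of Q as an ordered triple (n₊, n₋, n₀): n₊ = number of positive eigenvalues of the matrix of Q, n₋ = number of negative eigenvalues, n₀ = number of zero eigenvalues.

Congruent diagonalization of A (simultaneous row and column reduction) yields pivots 2, 2.
Counting signs: 2 positive.

(2, 0, 0)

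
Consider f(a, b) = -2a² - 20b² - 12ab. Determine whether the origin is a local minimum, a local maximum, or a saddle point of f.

The Hessian at the origin is H = [[-4, -12], [-12, -40]].
det H = -4·-40 − (-12)² = 16 > 0 and H[1,1] = -4 < 0, so H is negative definite.
Therefore the origin is a local maximum.

local maximum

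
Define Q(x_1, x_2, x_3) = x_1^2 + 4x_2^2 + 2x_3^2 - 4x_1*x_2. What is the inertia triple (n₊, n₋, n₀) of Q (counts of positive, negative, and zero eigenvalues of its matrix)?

Write A = [[1, -2, 0], [-2, 4, 0], [0, 0, 2]].
Row-reducing A symmetrically gives the diagonal entries 1, 0, 2.
Counting signs: 2 positive, 1 zero.

(2, 0, 1)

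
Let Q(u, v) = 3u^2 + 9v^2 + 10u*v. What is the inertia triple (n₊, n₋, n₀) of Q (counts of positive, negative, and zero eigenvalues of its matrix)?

(2, 0, 0)

The symmetric matrix is A = [[3, 5], [5, 9]].
Applying the same elementary operations to the rows and columns of A produces a congruent diagonal matrix with entries 3, 2/3.
So there are 2 positive pivots.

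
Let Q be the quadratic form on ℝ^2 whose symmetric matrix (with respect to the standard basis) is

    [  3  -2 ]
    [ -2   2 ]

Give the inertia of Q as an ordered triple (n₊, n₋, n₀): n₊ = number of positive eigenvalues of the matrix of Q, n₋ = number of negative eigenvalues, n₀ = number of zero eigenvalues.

(2, 0, 0)

Symmetric row and column elimination reduces A to a congruent diagonal form with pivots 3, 2/3.
So there are 2 positive pivots.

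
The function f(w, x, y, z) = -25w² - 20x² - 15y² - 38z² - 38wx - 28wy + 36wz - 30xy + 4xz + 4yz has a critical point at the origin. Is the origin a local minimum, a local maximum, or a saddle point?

local maximum

The Hessian at the origin is H = [[-50, -38, -28, 36], [-38, -40, -30, 4], [-28, -30, -30, 4], [36, 4, 4, -76]].
Symmetric row and column elimination reduces H to a congruent diagonal form with pivots -50, -278/25, -1040/139, -5/13.
So there are 4 negative pivots.
H is negative definite, so the origin is a strict local maximum.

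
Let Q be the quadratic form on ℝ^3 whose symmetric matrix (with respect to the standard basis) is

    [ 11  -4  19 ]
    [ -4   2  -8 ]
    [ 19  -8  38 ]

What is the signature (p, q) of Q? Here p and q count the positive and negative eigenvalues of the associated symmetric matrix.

(3, 0)

Row-reducing A symmetrically gives the diagonal entries 11, 6/11, 3.
Counting signs: 3 positive.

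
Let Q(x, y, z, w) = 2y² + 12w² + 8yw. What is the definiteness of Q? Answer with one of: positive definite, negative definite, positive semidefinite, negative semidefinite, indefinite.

The symmetric matrix is A = [[0, 0, 0, 0], [0, 2, 0, 4], [0, 0, 0, 0], [0, 4, 0, 12]].
Congruent diagonalization of A (simultaneous row and column reduction) yields pivots 0, 2, 0, 4.
That gives 2 positive, 2 zero pivots.
Hence Q is positive semidefinite.

positive semidefinite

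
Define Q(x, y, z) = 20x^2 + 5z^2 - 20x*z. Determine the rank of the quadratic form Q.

The symmetric matrix is A = [[20, 0, -10], [0, 0, 0], [-10, 0, 5]].
Congruent diagonalization of A (simultaneous row and column reduction) yields pivots 20, 0, 0.
That gives 1 positive, 2 zero pivots.
The rank is the number of nonzero pivots: 1.

1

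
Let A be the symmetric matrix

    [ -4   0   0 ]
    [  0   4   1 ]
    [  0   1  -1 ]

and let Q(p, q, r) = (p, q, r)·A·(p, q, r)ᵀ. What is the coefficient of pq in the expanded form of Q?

0

The coefficient of pq is A[1,2] + A[2,1] = 2·0 = 0.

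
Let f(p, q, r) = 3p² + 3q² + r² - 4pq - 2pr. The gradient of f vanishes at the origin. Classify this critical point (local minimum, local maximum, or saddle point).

The Hessian at the origin is H = [[6, -4, -2], [-4, 6, 0], [-2, 0, 2]].
Symmetric row and column elimination reduces H to a congruent diagonal form with pivots 6, 10/3, 4/5.
That gives 3 positive pivots.
H is positive definite, so the origin is a strict local minimum.

local minimum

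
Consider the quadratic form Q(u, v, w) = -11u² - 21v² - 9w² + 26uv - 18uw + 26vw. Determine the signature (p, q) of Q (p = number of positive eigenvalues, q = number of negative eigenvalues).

The associated matrix is A = [[-11, 13, -9], [13, -21, 13], [-9, 13, -9]].
Row-reducing A symmetrically gives the diagonal entries -11, -62/11, -20/31.
That gives 3 negative pivots.

(0, 3)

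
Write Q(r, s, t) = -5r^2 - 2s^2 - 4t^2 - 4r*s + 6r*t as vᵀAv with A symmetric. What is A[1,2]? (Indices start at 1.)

The coefficient of r·s in Q is -4. For a symmetric A this equals A[1,2] + A[2,1] = 2·A[1,2].
So A[1,2] = -4/2 = -2.

-2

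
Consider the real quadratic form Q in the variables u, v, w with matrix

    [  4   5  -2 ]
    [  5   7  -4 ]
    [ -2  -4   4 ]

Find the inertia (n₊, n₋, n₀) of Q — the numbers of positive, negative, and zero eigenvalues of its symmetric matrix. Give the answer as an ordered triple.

Applying the same elementary operations to the rows and columns of A produces a congruent diagonal matrix with entries 4, 3/4, 0.
Counting signs: 2 positive, 1 zero.

(2, 0, 1)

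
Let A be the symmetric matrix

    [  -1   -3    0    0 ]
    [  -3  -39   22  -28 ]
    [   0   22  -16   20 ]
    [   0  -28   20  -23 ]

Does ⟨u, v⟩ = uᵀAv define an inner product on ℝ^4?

no

Symmetric row and column elimination reduces A to a congruent diagonal form with pivots -1, -30, 2/15, 1.
So there are 2 positive, 2 negative pivots.
Hence Q is indefinite.
⟨·,·⟩ is an inner product exactly when A is positive definite.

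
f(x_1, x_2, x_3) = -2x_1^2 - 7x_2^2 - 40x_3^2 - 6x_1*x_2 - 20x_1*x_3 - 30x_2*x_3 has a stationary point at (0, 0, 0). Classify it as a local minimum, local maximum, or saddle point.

The Hessian at the origin is H = [[-4, -6, -20], [-6, -14, -30], [-20, -30, -80]].
An LDLᵀ factorisation of H has diagonal entries -4, -5, 20.
That gives 1 positive, 2 negative pivots.
H is indefinite, so the origin is a saddle point.

saddle point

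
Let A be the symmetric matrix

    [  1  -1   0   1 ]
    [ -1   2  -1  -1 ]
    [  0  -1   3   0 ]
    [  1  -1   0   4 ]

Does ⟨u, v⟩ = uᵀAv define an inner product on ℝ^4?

Leading principal minors: Δ_1 = 1, Δ_2 = 1, Δ_3 = 2, Δ_4 = 6.
All leading principal minors are positive, so by Sylvester's criterion Q is positive definite.
⟨·,·⟩ is an inner product exactly when A is positive definite.

yes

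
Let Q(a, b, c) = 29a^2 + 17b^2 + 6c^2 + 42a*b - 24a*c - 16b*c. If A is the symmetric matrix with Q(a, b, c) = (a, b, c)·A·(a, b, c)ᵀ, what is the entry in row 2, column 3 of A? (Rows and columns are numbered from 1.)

The coefficient of b·c in Q is -16. For a symmetric A this equals A[2,3] + A[3,2] = 2·A[2,3].
So A[2,3] = -16/2 = -8.

-8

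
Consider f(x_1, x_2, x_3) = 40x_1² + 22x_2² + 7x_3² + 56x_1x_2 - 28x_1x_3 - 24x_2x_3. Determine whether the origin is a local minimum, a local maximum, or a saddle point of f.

The Hessian at the origin is H = [[80, 56, -28], [56, 44, -24], [-28, -24, 14]].
Congruent diagonalization of H (simultaneous row and column reduction) yields pivots 80, 24/5, 1/6.
Counting signs: 3 positive.
H is positive definite, so the origin is a strict local minimum.

local minimum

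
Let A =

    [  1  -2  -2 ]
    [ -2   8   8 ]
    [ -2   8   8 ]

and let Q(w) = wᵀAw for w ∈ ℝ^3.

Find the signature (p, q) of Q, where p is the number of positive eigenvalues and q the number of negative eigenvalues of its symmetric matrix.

Congruent diagonalization of A (simultaneous row and column reduction) yields pivots 1, 4, 0.
So there are 2 positive, 1 zero pivots.

(2, 0)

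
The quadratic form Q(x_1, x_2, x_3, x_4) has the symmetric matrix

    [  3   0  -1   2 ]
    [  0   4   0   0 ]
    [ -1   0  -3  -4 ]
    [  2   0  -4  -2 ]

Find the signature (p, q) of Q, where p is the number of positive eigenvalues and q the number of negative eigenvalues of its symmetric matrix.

Row-reducing A symmetrically gives the diagonal entries 3, 4, -10/3, 0.
That gives 2 positive, 1 negative, 1 zero pivots.

(2, 1)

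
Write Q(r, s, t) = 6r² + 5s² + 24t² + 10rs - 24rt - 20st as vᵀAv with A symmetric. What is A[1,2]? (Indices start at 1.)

5

The coefficient of r·s in Q is 10. For a symmetric A this equals A[1,2] + A[2,1] = 2·A[1,2].
So A[1,2] = 10/2 = 5.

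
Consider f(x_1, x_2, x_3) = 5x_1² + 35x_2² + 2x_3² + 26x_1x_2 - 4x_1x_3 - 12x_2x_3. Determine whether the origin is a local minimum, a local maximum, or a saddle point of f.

local minimum

The Hessian at the origin is H = [[10, 26, -4], [26, 70, -12], [-4, -12, 4]].
Applying the same elementary operations to the rows and columns of H produces a congruent diagonal matrix with entries 10, 12/5, 4/3.
That gives 3 positive pivots.
H is positive definite, so the origin is a strict local minimum.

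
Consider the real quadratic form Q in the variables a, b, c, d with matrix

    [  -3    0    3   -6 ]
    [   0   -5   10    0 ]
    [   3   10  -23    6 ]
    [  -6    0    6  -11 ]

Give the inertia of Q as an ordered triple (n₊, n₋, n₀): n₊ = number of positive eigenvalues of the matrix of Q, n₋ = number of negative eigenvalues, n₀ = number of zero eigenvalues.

(1, 2, 1)

Row-reducing A symmetrically gives the diagonal entries -3, -5, 0, 1.
That gives 1 positive, 2 negative, 1 zero pivots.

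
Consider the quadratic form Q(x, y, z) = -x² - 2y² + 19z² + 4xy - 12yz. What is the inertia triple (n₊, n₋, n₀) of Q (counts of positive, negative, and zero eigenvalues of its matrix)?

The symmetric matrix is A = [[-1, 2, 0], [2, -2, -6], [0, -6, 19]].
Applying the same elementary operations to the rows and columns of A produces a congruent diagonal matrix with entries -1, 2, 1.
That gives 2 positive, 1 negative pivots.

(2, 1, 0)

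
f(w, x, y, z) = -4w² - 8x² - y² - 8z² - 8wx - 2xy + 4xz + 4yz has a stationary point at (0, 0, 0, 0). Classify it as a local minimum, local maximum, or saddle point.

The Hessian at the origin is H = [[-8, -8, 0, 0], [-8, -16, -2, 4], [0, -2, -2, 4], [0, 4, 4, -16]].
Congruent diagonalization of H (simultaneous row and column reduction) yields pivots -8, -8, -3/2, -8.
Counting signs: 4 negative.
H is negative definite, so the origin is a strict local maximum.

local maximum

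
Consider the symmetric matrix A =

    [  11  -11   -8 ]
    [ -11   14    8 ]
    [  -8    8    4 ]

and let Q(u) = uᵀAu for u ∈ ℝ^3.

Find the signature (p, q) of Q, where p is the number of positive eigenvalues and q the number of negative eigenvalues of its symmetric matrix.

(2, 1)

Row-reducing A symmetrically gives the diagonal entries 11, 3, -20/11.
Counting signs: 2 positive, 1 negative.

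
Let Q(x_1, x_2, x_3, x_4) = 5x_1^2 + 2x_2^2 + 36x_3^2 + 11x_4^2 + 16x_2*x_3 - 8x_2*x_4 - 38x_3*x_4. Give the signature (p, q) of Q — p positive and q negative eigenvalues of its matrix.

(4, 0)

Write A = [[5, 0, 0, 0], [0, 2, 8, -4], [0, 8, 36, -19], [0, -4, -19, 11]].
Symmetric row and column elimination reduces A to a congruent diagonal form with pivots 5, 2, 4, 3/4.
So there are 4 positive pivots.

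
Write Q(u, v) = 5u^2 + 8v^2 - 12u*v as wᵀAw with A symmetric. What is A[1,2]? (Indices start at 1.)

-6

The coefficient of u·v in Q is -12. For a symmetric A this equals A[1,2] + A[2,1] = 2·A[1,2].
So A[1,2] = -12/2 = -6.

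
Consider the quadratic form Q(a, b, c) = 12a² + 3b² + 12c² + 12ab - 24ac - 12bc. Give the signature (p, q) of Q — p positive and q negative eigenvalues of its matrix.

The associated matrix is A = [[12, 6, -12], [6, 3, -6], [-12, -6, 12]].
Row-reducing A symmetrically gives the diagonal entries 12, 0, 0.
So there are 1 positive, 2 zero pivots.

(1, 0)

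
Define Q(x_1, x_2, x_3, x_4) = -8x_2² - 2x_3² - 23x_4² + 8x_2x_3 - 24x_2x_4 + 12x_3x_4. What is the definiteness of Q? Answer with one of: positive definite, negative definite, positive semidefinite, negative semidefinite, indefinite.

Write A = [[0, 0, 0, 0], [0, -8, 4, -12], [0, 4, -2, 6], [0, -12, 6, -23]].
Applying the same elementary operations to the rows and columns of A produces a congruent diagonal matrix with entries 0, -8, 0, -5.
That gives 2 negative, 2 zero pivots.
Hence Q is negative semidefinite.

negative semidefinite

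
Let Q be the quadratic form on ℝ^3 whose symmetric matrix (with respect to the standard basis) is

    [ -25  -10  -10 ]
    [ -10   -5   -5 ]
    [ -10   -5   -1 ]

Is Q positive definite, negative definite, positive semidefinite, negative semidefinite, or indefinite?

Row-reducing A symmetrically gives the diagonal entries -25, -1, 4.
So there are 1 positive, 2 negative pivots.
Hence Q is indefinite.

indefinite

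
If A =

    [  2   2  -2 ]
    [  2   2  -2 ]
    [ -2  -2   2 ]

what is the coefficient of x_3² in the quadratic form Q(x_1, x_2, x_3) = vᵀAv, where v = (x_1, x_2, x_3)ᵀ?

The coefficient of x_3² is the diagonal entry A[3,3] = 2.

2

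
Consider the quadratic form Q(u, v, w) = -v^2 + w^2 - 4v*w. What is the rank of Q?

The symmetric matrix is A = [[0, 0, 0], [0, -1, -2], [0, -2, 1]].
Congruent diagonalization of A (simultaneous row and column reduction) yields pivots 0, -1, 5.
So there are 1 positive, 1 negative, 1 zero pivots.
The rank is the number of nonzero pivots: 2.

2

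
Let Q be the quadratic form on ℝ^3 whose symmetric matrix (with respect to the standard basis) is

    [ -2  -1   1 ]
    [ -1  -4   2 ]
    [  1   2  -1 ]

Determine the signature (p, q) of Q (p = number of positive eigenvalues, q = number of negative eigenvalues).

Congruent diagonalization of A (simultaneous row and column reduction) yields pivots -2, -7/2, 1/7.
That gives 1 positive, 2 negative pivots.

(1, 2)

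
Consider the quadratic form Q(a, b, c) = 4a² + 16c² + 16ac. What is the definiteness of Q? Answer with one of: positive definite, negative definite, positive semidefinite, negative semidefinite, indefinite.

The associated matrix is A = [[4, 0, 8], [0, 0, 0], [8, 0, 16]].
Applying the same elementary operations to the rows and columns of A produces a congruent diagonal matrix with entries 4, 0, 0.
Counting signs: 1 positive, 2 zero.
Hence Q is positive semidefinite.

positive semidefinite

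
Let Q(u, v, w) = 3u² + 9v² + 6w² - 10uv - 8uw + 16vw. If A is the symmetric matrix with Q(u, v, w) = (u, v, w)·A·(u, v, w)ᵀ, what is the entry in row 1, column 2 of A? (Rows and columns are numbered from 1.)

The coefficient of u·v in Q is -10. For a symmetric A this equals A[1,2] + A[2,1] = 2·A[1,2].
So A[1,2] = -10/2 = -5.

-5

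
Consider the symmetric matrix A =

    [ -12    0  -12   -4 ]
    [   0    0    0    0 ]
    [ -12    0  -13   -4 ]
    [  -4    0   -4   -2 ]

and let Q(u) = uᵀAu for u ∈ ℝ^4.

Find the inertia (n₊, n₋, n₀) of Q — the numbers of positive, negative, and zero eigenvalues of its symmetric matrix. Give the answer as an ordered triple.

(0, 3, 1)

Symmetric row and column elimination reduces A to a congruent diagonal form with pivots -12, 0, -1, -2/3.
Counting signs: 3 negative, 1 zero.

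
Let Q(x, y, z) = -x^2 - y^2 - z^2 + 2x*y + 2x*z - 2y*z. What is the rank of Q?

1

The associated matrix is A = [[-1, 1, 1], [1, -1, -1], [1, -1, -1]].
Congruent diagonalization of A (simultaneous row and column reduction) yields pivots -1, 0, 0.
So there are 1 negative, 2 zero pivots.
The rank is the number of nonzero pivots: 1.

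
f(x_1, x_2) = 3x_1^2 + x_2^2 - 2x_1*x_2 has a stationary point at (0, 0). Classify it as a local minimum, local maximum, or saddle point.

The Hessian at the origin is H = [[6, -2], [-2, 2]].
det H = 6·2 − (-2)² = 8 > 0 and H[1,1] = 6 > 0, so H is positive definite.
Therefore the origin is a local minimum.

local minimum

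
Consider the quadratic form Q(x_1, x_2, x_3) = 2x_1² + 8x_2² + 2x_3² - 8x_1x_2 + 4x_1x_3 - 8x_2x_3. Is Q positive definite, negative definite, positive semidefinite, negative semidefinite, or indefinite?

positive semidefinite

The symmetric matrix is A = [[2, -4, 2], [-4, 8, -4], [2, -4, 2]].
Congruent diagonalization of A (simultaneous row and column reduction) yields pivots 2, 0, 0.
That gives 1 positive, 2 zero pivots.
Hence Q is positive semidefinite.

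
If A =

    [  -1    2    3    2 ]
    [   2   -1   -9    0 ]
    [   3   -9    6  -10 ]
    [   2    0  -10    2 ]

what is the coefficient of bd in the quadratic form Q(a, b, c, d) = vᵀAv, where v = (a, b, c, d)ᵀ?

0

The coefficient of bd is A[2,4] + A[4,2] = 2·0 = 0.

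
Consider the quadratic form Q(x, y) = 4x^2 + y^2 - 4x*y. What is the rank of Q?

1

The symmetric matrix is A = [[4, -2], [-2, 1]].
Congruent diagonalization of A (simultaneous row and column reduction) yields pivots 4, 0.
That gives 1 positive, 1 zero pivots.
The rank is the number of nonzero pivots: 1.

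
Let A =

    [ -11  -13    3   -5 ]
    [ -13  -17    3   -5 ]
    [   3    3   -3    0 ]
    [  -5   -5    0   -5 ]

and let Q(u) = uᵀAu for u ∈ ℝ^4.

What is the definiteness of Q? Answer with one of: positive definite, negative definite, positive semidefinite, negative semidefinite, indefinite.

negative definite

Leading principal minors: Δ_1 = -11, Δ_2 = 18, Δ_3 = -36, Δ_4 = 30.
The signs alternate starting with Δ_1 < 0, so by Sylvester's criterion Q is negative definite.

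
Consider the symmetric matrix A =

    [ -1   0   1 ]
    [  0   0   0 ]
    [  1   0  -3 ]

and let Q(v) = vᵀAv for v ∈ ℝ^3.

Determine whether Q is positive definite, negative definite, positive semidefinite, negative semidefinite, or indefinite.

Symmetric row and column elimination reduces A to a congruent diagonal form with pivots -1, 0, -2.
That gives 2 negative, 1 zero pivots.
Hence Q is negative semidefinite.

negative semidefinite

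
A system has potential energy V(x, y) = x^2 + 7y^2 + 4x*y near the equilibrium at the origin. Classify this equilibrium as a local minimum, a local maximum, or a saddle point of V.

The Hessian at the origin is H = [[2, 4], [4, 14]].
det H = 2·14 − (4)² = 12 > 0 and H[1,1] = 2 > 0, so H is positive definite.
Therefore the origin is a local minimum.

local minimum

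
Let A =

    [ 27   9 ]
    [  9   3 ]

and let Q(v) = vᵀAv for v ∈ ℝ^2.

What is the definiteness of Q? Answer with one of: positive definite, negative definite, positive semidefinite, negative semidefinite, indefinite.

For the 2×2 matrix [[27, 9], [9, 3]]: det = 27·3 − (9)² = 0, trace = 30.
det = 0 so one eigenvalue is zero; the form is semidefinite with the sign of the trace.

positive semidefinite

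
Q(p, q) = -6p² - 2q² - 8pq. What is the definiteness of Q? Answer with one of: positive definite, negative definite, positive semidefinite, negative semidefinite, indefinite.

The symmetric matrix of Q is [[-6, -4], [-4, -2]].
For the 2×2 matrix [[-6, -4], [-4, -2]]: det = -6·-2 − (-4)² = -4, trace = -8.
det < 0 so the eigenvalues have opposite signs; the form is indefinite.

indefinite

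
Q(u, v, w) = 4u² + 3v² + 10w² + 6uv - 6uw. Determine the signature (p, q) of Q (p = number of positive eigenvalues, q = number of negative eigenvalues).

Write A = [[4, 3, -3], [3, 3, 0], [-3, 0, 10]].
Congruent diagonalization of A (simultaneous row and column reduction) yields pivots 4, 3/4, 1.
Counting signs: 3 positive.

(3, 0)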